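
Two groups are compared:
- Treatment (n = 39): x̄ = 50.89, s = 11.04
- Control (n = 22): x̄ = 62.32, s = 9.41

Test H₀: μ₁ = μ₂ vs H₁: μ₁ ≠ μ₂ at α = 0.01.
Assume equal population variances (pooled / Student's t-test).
Student's two-sample t-test (equal variances):
H₀: μ₁ = μ₂
H₁: μ₁ ≠ μ₂
df = n₁ + n₂ - 2 = 59
Pooled variance s_p² = [(n₁-1)s₁² + (n₂-1)s₂²] / (n₁ + n₂ - 2) = [(38)(11.04²) + (21)(9.41²)] / 59 = 110.0171
SE = √(s_p²(1/n₁ + 1/n₂)) = √(110.0171 × (1/39 + 1/22)) = 2.7967
t = (x̄₁ - x̄₂) / SE = (50.89 - 62.32) / 2.7967 = -11.43 / 2.7967 = -4.087
p-value = 0.0001

Since p-value < α = 0.01, we reject H₀.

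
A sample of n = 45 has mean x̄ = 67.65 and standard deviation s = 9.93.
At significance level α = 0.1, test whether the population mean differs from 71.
One-sample t-test:
H₀: μ = 71
H₁: μ ≠ 71
df = n - 1 = 44
t = (x̄ - μ₀) / (s/√n) = (67.65 - 71) / (9.93/√45) = -2.263
p-value = 0.0286

Since p-value < α = 0.1, we reject H₀.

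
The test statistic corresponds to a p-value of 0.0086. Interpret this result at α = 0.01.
Since p = 0.0086 < α = 0.01, reject H₀.
There is sufficient evidence to reject the null hypothesis; the result is statistically significant at the 0.01 level.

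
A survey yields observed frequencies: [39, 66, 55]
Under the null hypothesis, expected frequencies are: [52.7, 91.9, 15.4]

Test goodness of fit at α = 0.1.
Chi-square goodness of fit test:
H₀: observed counts match expected distribution
H₁: observed counts differ from expected distribution
df = k - 1 = 2
χ² = Σ(O - E)²/E
   = (39 - 52.7)²/52.7 + (66 - 91.9)²/91.9 + (55 - 15.4)²/15.4
   = 3.561 + 7.299 + 101.829
   = 112.69
p-value < 0.0001

Since p-value < α = 0.1, we reject H₀.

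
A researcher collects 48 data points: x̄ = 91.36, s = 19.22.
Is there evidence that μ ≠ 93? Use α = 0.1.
One-sample t-test:
H₀: μ = 93
H₁: μ ≠ 93
df = n - 1 = 47
t = (x̄ - μ₀) / (s/√n) = (91.36 - 93) / (19.22/√48) = -0.591
p-value = 0.5572

Since p-value > α = 0.1, we fail to reject H₀.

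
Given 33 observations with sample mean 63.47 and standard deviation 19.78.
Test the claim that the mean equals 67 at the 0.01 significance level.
One-sample t-test:
H₀: μ = 67
H₁: μ ≠ 67
df = n - 1 = 32
t = (x̄ - μ₀) / (s/√n) = (63.47 - 67) / (19.78/√33) = -1.025
p-value = 0.3130

Since p-value > α = 0.01, we fail to reject H₀.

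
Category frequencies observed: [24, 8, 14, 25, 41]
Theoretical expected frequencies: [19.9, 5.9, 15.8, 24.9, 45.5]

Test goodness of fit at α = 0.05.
Chi-square goodness of fit test:
H₀: observed counts match expected distribution
H₁: observed counts differ from expected distribution
df = k - 1 = 4
χ² = Σ(O - E)²/E
   = (24 - 19.9)²/19.9 + (8 - 5.9)²/5.9 + (14 - 15.8)²/15.8 + (25 - 24.9)²/24.9 + (41 - 45.5)²/45.5
   = 0.845 + 0.747 + 0.205 + 0.000 + 0.445
   = 2.24
p-value = 0.6912

Since p-value > α = 0.05, we fail to reject H₀.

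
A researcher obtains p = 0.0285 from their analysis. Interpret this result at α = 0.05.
Since p = 0.0285 < α = 0.05, reject H₀.
There is sufficient evidence to reject the null hypothesis; the result is statistically significant at the 0.05 level.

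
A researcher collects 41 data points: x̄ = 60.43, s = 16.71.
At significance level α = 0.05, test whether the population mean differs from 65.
One-sample t-test:
H₀: μ = 65
H₁: μ ≠ 65
df = n - 1 = 40
t = (x̄ - μ₀) / (s/√n) = (60.43 - 65) / (16.71/√41) = -1.751
p-value = 0.0876

Since p-value > α = 0.05, we fail to reject H₀.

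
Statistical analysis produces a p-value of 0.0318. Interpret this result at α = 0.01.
Since p = 0.0318 > α = 0.01, fail to reject H₀.
There is insufficient evidence to reject the null hypothesis; the result is not statistically significant at the 0.01 level.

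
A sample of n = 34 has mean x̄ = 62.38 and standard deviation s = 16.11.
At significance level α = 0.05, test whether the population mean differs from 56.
One-sample t-test:
H₀: μ = 56
H₁: μ ≠ 56
df = n - 1 = 33
t = (x̄ - μ₀) / (s/√n) = (62.38 - 56) / (16.11/√34) = 2.309
p-value = 0.0273

Since p-value < α = 0.05, we reject H₀.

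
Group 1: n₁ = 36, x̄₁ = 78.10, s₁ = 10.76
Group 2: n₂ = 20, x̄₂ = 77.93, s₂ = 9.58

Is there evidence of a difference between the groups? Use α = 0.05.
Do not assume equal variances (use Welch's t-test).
Welch's two-sample t-test:
H₀: μ₁ = μ₂
H₁: μ₁ ≠ μ₂
s₁²/n₁ = 10.76²/36 = 3.2160,  s₂²/n₂ = 9.58²/20 = 4.5888
SE = √(s₁²/n₁ + s₂²/n₂) = √(3.2160 + 4.5888) = 2.7937
df (Welch-Satterthwaite) = (s₁²/n₁ + s₂²/n₂)² / [(s₁²/n₁)²/(n₁-1) + (s₂²/n₂)²/(n₂-1)] ≈ 43.39
t = (x̄₁ - x̄₂) / SE = (78.10 - 77.93) / 2.7937 = 0.17 / 2.7937 = 0.061
p-value = 0.9518

Since p-value > α = 0.05, we fail to reject H₀.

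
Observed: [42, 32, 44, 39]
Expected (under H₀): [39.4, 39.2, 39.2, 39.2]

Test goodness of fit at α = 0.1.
Chi-square goodness of fit test:
H₀: observed counts match expected distribution
H₁: observed counts differ from expected distribution
df = k - 1 = 3
χ² = Σ(O - E)²/E
   = (42 - 39.4)²/39.4 + (32 - 39.2)²/39.2 + (44 - 39.2)²/39.2 + (39 - 39.2)²/39.2
   = 0.172 + 1.322 + 0.588 + 0.001
   = 2.08
p-value = 0.5554

Since p-value > α = 0.1, we fail to reject H₀.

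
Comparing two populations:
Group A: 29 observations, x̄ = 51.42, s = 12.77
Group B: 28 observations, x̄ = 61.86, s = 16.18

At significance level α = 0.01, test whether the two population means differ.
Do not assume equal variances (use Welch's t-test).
Welch's two-sample t-test:
H₀: μ₁ = μ₂
H₁: μ₁ ≠ μ₂
s₁²/n₁ = 12.77²/29 = 5.6232,  s₂²/n₂ = 16.18²/28 = 9.3497
SE = √(s₁²/n₁ + s₂²/n₂) = √(5.6232 + 9.3497) = 3.8695
df (Welch-Satterthwaite) = (s₁²/n₁ + s₂²/n₂)² / [(s₁²/n₁)²/(n₁-1) + (s₂²/n₂)²/(n₂-1)] ≈ 51.34
t = (x̄₁ - x̄₂) / SE = (51.42 - 61.86) / 3.8695 = -10.44 / 3.8695 = -2.698
p-value = 0.0094

Since p-value < α = 0.01, we reject H₀.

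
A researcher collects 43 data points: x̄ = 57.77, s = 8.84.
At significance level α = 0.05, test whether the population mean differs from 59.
One-sample t-test:
H₀: μ = 59
H₁: μ ≠ 59
df = n - 1 = 42
t = (x̄ - μ₀) / (s/√n) = (57.77 - 59) / (8.84/√43) = -0.912
p-value = 0.3668

Since p-value > α = 0.05, we fail to reject H₀.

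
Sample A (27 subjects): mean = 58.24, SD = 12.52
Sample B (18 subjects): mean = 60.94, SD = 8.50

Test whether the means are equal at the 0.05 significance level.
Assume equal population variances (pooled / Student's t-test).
Student's two-sample t-test (equal variances):
H₀: μ₁ = μ₂
H₁: μ₁ ≠ μ₂
df = n₁ + n₂ - 2 = 43
Pooled variance s_p² = [(n₁-1)s₁² + (n₂-1)s₂²] / (n₁ + n₂ - 2) = [(26)(12.52²) + (17)(8.50²)] / 43 = 123.3433
SE = √(s_p²(1/n₁ + 1/n₂)) = √(123.3433 × (1/27 + 1/18)) = 3.3794
t = (x̄₁ - x̄₂) / SE = (58.24 - 60.94) / 3.3794 = -2.70 / 3.3794 = -0.799
p-value = 0.4287

Since p-value > α = 0.05, we fail to reject H₀.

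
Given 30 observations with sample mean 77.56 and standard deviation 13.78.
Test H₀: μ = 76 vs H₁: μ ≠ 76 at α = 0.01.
One-sample t-test:
H₀: μ = 76
H₁: μ ≠ 76
df = n - 1 = 29
t = (x̄ - μ₀) / (s/√n) = (77.56 - 76) / (13.78/√30) = 0.620
p-value = 0.5401

Since p-value > α = 0.01, we fail to reject H₀.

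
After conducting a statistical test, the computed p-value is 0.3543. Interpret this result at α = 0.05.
Since p = 0.3543 > α = 0.05, fail to reject H₀.
There is insufficient evidence to reject the null hypothesis; the result is not statistically significant at the 0.05 level.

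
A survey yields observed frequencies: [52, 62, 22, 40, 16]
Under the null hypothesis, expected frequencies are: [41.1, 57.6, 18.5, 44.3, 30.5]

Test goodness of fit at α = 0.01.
Chi-square goodness of fit test:
H₀: observed counts match expected distribution
H₁: observed counts differ from expected distribution
df = k - 1 = 4
χ² = Σ(O - E)²/E
   = (52 - 41.1)²/41.1 + (62 - 57.6)²/57.6 + (22 - 18.5)²/18.5 + (40 - 44.3)²/44.3 + (16 - 30.5)²/30.5
   = 2.891 + 0.336 + 0.662 + 0.417 + 6.893
   = 11.20
p-value = 0.0244

Since p-value > α = 0.01, we fail to reject H₀.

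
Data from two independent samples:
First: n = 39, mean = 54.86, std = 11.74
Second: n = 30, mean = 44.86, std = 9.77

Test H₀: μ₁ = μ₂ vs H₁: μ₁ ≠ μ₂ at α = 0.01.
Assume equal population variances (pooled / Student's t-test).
Student's two-sample t-test (equal variances):
H₀: μ₁ = μ₂
H₁: μ₁ ≠ μ₂
df = n₁ + n₂ - 2 = 67
Pooled variance s_p² = [(n₁-1)s₁² + (n₂-1)s₂²] / (n₁ + n₂ - 2) = [(38)(11.74²) + (29)(9.77²)] / 67 = 119.4863
SE = √(s_p²(1/n₁ + 1/n₂)) = √(119.4863 × (1/39 + 1/30)) = 2.6545
t = (x̄₁ - x̄₂) / SE = (54.86 - 44.86) / 2.6545 = 10.00 / 2.6545 = 3.767
p-value = 0.0004

Since p-value < α = 0.01, we reject H₀.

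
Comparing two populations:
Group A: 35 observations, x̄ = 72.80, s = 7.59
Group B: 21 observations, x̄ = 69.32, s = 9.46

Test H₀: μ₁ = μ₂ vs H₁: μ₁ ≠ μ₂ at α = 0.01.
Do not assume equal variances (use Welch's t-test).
Welch's two-sample t-test:
H₀: μ₁ = μ₂
H₁: μ₁ ≠ μ₂
s₁²/n₁ = 7.59²/35 = 1.6459,  s₂²/n₂ = 9.46²/21 = 4.2615
SE = √(s₁²/n₁ + s₂²/n₂) = √(1.6459 + 4.2615) = 2.4305
df (Welch-Satterthwaite) = (s₁²/n₁ + s₂²/n₂)² / [(s₁²/n₁)²/(n₁-1) + (s₂²/n₂)²/(n₂-1)] ≈ 35.33
t = (x̄₁ - x̄₂) / SE = (72.80 - 69.32) / 2.4305 = 3.48 / 2.4305 = 1.432
p-value = 0.1610

Since p-value > α = 0.01, we fail to reject H₀.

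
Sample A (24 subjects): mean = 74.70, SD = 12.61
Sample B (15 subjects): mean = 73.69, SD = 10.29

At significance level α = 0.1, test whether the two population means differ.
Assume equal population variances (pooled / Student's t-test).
Student's two-sample t-test (equal variances):
H₀: μ₁ = μ₂
H₁: μ₁ ≠ μ₂
df = n₁ + n₂ - 2 = 37
Pooled variance s_p² = [(n₁-1)s₁² + (n₂-1)s₂²] / (n₁ + n₂ - 2) = [(23)(12.61²) + (14)(10.29²)] / 37 = 138.9096
SE = √(s_p²(1/n₁ + 1/n₂)) = √(138.9096 × (1/24 + 1/15)) = 3.8792
t = (x̄₁ - x̄₂) / SE = (74.70 - 73.69) / 3.8792 = 1.01 / 3.8792 = 0.260
p-value = 0.7960

Since p-value > α = 0.1, we fail to reject H₀.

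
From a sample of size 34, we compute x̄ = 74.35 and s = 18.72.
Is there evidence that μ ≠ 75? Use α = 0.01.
One-sample t-test:
H₀: μ = 75
H₁: μ ≠ 75
df = n - 1 = 33
t = (x̄ - μ₀) / (s/√n) = (74.35 - 75) / (18.72/√34) = -0.202
p-value = 0.8408

Since p-value > α = 0.01, we fail to reject H₀.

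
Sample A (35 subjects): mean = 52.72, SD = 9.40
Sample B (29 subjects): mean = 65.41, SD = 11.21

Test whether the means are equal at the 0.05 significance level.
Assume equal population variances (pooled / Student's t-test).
Student's two-sample t-test (equal variances):
H₀: μ₁ = μ₂
H₁: μ₁ ≠ μ₂
df = n₁ + n₂ - 2 = 62
Pooled variance s_p² = [(n₁-1)s₁² + (n₂-1)s₂²] / (n₁ + n₂ - 2) = [(34)(9.40²) + (28)(11.21²)] / 62 = 105.2070
SE = √(s_p²(1/n₁ + 1/n₂)) = √(105.2070 × (1/35 + 1/29)) = 2.5756
t = (x̄₁ - x̄₂) / SE = (52.72 - 65.41) / 2.5756 = -12.69 / 2.5756 = -4.927
p-value < 0.0001

Since p-value < α = 0.05, we reject H₀.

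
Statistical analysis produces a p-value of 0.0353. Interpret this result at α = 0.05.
Since p = 0.0353 < α = 0.05, reject H₀.
There is sufficient evidence to reject the null hypothesis; the result is statistically significant at the 0.05 level.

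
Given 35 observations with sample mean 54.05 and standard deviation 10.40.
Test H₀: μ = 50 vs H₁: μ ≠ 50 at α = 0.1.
One-sample t-test:
H₀: μ = 50
H₁: μ ≠ 50
df = n - 1 = 34
t = (x̄ - μ₀) / (s/√n) = (54.05 - 50) / (10.40/√35) = 2.304
p-value = 0.0275

Since p-value < α = 0.1, we reject H₀.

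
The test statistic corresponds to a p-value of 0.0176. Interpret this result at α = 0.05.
Since p = 0.0176 < α = 0.05, reject H₀.
There is sufficient evidence to reject the null hypothesis; the result is statistically significant at the 0.05 level.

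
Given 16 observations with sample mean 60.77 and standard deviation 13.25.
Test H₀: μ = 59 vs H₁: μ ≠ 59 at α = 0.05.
One-sample t-test:
H₀: μ = 59
H₁: μ ≠ 59
df = n - 1 = 15
t = (x̄ - μ₀) / (s/√n) = (60.77 - 59) / (13.25/√16) = 0.534
p-value = 0.6009

Since p-value > α = 0.05, we fail to reject H₀.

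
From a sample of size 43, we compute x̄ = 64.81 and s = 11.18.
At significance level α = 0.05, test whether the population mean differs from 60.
One-sample t-test:
H₀: μ = 60
H₁: μ ≠ 60
df = n - 1 = 42
t = (x̄ - μ₀) / (s/√n) = (64.81 - 60) / (11.18/√43) = 2.821
p-value = 0.0073

Since p-value < α = 0.05, we reject H₀.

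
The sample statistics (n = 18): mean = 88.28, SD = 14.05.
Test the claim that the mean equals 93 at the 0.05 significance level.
One-sample t-test:
H₀: μ = 93
H₁: μ ≠ 93
df = n - 1 = 17
t = (x̄ - μ₀) / (s/√n) = (88.28 - 93) / (14.05/√18) = -1.425
p-value = 0.1722

Since p-value > α = 0.05, we fail to reject H₀.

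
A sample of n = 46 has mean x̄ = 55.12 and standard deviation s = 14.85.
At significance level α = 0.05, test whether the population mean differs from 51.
One-sample t-test:
H₀: μ = 51
H₁: μ ≠ 51
df = n - 1 = 45
t = (x̄ - μ₀) / (s/√n) = (55.12 - 51) / (14.85/√46) = 1.882
p-value = 0.0664

Since p-value > α = 0.05, we fail to reject H₀.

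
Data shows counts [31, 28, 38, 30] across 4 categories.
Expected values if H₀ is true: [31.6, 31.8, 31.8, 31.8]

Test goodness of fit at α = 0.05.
Chi-square goodness of fit test:
H₀: observed counts match expected distribution
H₁: observed counts differ from expected distribution
df = k - 1 = 3
χ² = Σ(O - E)²/E
   = (31 - 31.6)²/31.6 + (28 - 31.8)²/31.8 + (38 - 31.8)²/31.8 + (30 - 31.8)²/31.8
   = 0.011 + 0.454 + 1.209 + 0.102
   = 1.78
p-value = 0.6201

Since p-value > α = 0.05, we fail to reject H₀.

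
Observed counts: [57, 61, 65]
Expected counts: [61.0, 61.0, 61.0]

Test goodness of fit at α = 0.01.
Chi-square goodness of fit test:
H₀: observed counts match expected distribution
H₁: observed counts differ from expected distribution
df = k - 1 = 2
χ² = Σ(O - E)²/E
   = (57 - 61.0)²/61.0 + (61 - 61.0)²/61.0 + (65 - 61.0)²/61.0
   = 0.262 + 0.000 + 0.262
   = 0.52
p-value = 0.7693

Since p-value > α = 0.01, we fail to reject H₀.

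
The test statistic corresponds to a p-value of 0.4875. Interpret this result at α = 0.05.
Since p = 0.4875 > α = 0.05, fail to reject H₀.
There is insufficient evidence to reject the null hypothesis; the result is not statistically significant at the 0.05 level.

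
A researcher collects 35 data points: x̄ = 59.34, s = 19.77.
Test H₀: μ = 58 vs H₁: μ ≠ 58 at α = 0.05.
One-sample t-test:
H₀: μ = 58
H₁: μ ≠ 58
df = n - 1 = 34
t = (x̄ - μ₀) / (s/√n) = (59.34 - 58) / (19.77/√35) = 0.401
p-value = 0.6909

Since p-value > α = 0.05, we fail to reject H₀.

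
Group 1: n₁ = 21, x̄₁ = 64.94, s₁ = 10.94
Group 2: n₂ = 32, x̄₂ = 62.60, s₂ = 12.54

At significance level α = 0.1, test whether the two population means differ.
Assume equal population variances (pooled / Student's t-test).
Student's two-sample t-test (equal variances):
H₀: μ₁ = μ₂
H₁: μ₁ ≠ μ₂
df = n₁ + n₂ - 2 = 51
Pooled variance s_p² = [(n₁-1)s₁² + (n₂-1)s₂²] / (n₁ + n₂ - 2) = [(20)(10.94²) + (31)(12.54²)] / 51 = 142.5191
SE = √(s_p²(1/n₁ + 1/n₂)) = √(142.5191 × (1/21 + 1/32)) = 3.3527
t = (x̄₁ - x̄₂) / SE = (64.94 - 62.60) / 3.3527 = 2.34 / 3.3527 = 0.698
p-value = 0.4884

Since p-value > α = 0.1, we fail to reject H₀.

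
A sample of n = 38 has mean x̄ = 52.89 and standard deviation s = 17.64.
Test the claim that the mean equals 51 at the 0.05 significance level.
One-sample t-test:
H₀: μ = 51
H₁: μ ≠ 51
df = n - 1 = 37
t = (x̄ - μ₀) / (s/√n) = (52.89 - 51) / (17.64/√38) = 0.660
p-value = 0.5130

Since p-value > α = 0.05, we fail to reject H₀.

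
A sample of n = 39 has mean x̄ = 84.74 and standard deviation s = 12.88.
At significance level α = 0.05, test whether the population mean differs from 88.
One-sample t-test:
H₀: μ = 88
H₁: μ ≠ 88
df = n - 1 = 38
t = (x̄ - μ₀) / (s/√n) = (84.74 - 88) / (12.88/√39) = -1.581
p-value = 0.1222

Since p-value > α = 0.05, we fail to reject H₀.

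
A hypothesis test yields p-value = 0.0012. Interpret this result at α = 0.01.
Since p = 0.0012 < α = 0.01, reject H₀.
There is sufficient evidence to reject the null hypothesis; the result is statistically significant at the 0.01 level.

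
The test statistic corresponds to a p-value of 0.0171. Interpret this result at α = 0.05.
Since p = 0.0171 < α = 0.05, reject H₀.
There is sufficient evidence to reject the null hypothesis; the result is statistically significant at the 0.05 level.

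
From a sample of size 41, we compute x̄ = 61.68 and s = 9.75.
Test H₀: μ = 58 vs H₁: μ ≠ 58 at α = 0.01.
One-sample t-test:
H₀: μ = 58
H₁: μ ≠ 58
df = n - 1 = 40
t = (x̄ - μ₀) / (s/√n) = (61.68 - 58) / (9.75/√41) = 2.417
p-value = 0.0203

Since p-value > α = 0.01, we fail to reject H₀.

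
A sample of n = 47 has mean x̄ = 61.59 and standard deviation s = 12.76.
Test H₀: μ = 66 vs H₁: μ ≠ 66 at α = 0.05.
One-sample t-test:
H₀: μ = 66
H₁: μ ≠ 66
df = n - 1 = 46
t = (x̄ - μ₀) / (s/√n) = (61.59 - 66) / (12.76/√47) = -2.369
p-value = 0.0221

Since p-value < α = 0.05, we reject H₀.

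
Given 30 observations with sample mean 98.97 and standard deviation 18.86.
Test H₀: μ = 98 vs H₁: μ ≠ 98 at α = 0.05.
One-sample t-test:
H₀: μ = 98
H₁: μ ≠ 98
df = n - 1 = 29
t = (x̄ - μ₀) / (s/√n) = (98.97 - 98) / (18.86/√30) = 0.282
p-value = 0.7802

Since p-value > α = 0.05, we fail to reject H₀.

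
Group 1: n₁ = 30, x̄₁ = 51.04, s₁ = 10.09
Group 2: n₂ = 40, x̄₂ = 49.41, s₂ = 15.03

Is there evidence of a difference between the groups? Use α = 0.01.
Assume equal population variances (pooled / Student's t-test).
Student's two-sample t-test (equal variances):
H₀: μ₁ = μ₂
H₁: μ₁ ≠ μ₂
df = n₁ + n₂ - 2 = 68
Pooled variance s_p² = [(n₁-1)s₁² + (n₂-1)s₂²] / (n₁ + n₂ - 2) = [(29)(10.09²) + (39)(15.03²)] / 68 = 172.9790
SE = √(s_p²(1/n₁ + 1/n₂)) = √(172.9790 × (1/30 + 1/40)) = 3.1765
t = (x̄₁ - x̄₂) / SE = (51.04 - 49.41) / 3.1765 = 1.63 / 3.1765 = 0.513
p-value = 0.6095

Since p-value > α = 0.01, we fail to reject H₀.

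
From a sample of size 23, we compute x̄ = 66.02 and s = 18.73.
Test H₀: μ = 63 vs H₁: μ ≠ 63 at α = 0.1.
One-sample t-test:
H₀: μ = 63
H₁: μ ≠ 63
df = n - 1 = 22
t = (x̄ - μ₀) / (s/√n) = (66.02 - 63) / (18.73/√23) = 0.773
p-value = 0.4476

Since p-value > α = 0.1, we fail to reject H₀.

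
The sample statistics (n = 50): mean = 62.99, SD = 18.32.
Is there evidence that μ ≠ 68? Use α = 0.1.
One-sample t-test:
H₀: μ = 68
H₁: μ ≠ 68
df = n - 1 = 49
t = (x̄ - μ₀) / (s/√n) = (62.99 - 68) / (18.32/√50) = -1.934
p-value = 0.0589

Since p-value < α = 0.1, we reject H₀.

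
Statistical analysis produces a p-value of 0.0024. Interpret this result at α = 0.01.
Since p = 0.0024 < α = 0.01, reject H₀.
There is sufficient evidence to reject the null hypothesis; the result is statistically significant at the 0.01 level.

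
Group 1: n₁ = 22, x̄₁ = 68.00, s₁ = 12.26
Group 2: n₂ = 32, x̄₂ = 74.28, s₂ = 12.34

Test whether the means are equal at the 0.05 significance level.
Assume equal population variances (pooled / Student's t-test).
Student's two-sample t-test (equal variances):
H₀: μ₁ = μ₂
H₁: μ₁ ≠ μ₂
df = n₁ + n₂ - 2 = 52
Pooled variance s_p² = [(n₁-1)s₁² + (n₂-1)s₂²] / (n₁ + n₂ - 2) = [(21)(12.26²) + (31)(12.34²)] / 52 = 151.4808
SE = √(s_p²(1/n₁ + 1/n₂)) = √(151.4808 × (1/22 + 1/32)) = 3.4087
t = (x̄₁ - x̄₂) / SE = (68.00 - 74.28) / 3.4087 = -6.28 / 3.4087 = -1.842
p-value = 0.0711

Since p-value > α = 0.05, we fail to reject H₀.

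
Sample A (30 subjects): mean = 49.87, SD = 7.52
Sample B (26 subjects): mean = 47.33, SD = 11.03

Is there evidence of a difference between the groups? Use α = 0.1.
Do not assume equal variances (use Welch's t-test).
Welch's two-sample t-test:
H₀: μ₁ = μ₂
H₁: μ₁ ≠ μ₂
s₁²/n₁ = 7.52²/30 = 1.8850,  s₂²/n₂ = 11.03²/26 = 4.6793
SE = √(s₁²/n₁ + s₂²/n₂) = √(1.8850 + 4.6793) = 2.5621
df (Welch-Satterthwaite) = (s₁²/n₁ + s₂²/n₂)² / [(s₁²/n₁)²/(n₁-1) + (s₂²/n₂)²/(n₂-1)] ≈ 43.16
t = (x̄₁ - x̄₂) / SE = (49.87 - 47.33) / 2.5621 = 2.54 / 2.5621 = 0.991
p-value = 0.3270

Since p-value > α = 0.1, we fail to reject H₀.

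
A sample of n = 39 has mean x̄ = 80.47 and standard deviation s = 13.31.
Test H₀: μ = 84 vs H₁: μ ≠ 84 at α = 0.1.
One-sample t-test:
H₀: μ = 84
H₁: μ ≠ 84
df = n - 1 = 38
t = (x̄ - μ₀) / (s/√n) = (80.47 - 84) / (13.31/√39) = -1.656
p-value = 0.1059

Since p-value > α = 0.1, we fail to reject H₀.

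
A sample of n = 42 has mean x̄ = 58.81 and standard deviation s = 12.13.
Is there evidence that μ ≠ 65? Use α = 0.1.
One-sample t-test:
H₀: μ = 65
H₁: μ ≠ 65
df = n - 1 = 41
t = (x̄ - μ₀) / (s/√n) = (58.81 - 65) / (12.13/√42) = -3.307
p-value = 0.0020

Since p-value < α = 0.1, we reject H₀.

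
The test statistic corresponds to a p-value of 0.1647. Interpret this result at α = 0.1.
Since p = 0.1647 > α = 0.1, fail to reject H₀.
There is insufficient evidence to reject the null hypothesis; the result is not statistically significant at the 0.1 level.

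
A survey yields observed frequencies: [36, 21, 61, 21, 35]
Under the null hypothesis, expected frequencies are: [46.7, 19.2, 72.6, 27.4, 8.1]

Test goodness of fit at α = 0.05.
Chi-square goodness of fit test:
H₀: observed counts match expected distribution
H₁: observed counts differ from expected distribution
df = k - 1 = 4
χ² = Σ(O - E)²/E
   = (36 - 46.7)²/46.7 + (21 - 19.2)²/19.2 + (61 - 72.6)²/72.6 + (21 - 27.4)²/27.4 + (35 - 8.1)²/8.1
   = 2.452 + 0.169 + 1.853 + 1.495 + 89.335
   = 95.30
p-value < 0.0001

Since p-value < α = 0.05, we reject H₀.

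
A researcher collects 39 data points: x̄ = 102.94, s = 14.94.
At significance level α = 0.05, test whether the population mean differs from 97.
One-sample t-test:
H₀: μ = 97
H₁: μ ≠ 97
df = n - 1 = 38
t = (x̄ - μ₀) / (s/√n) = (102.94 - 97) / (14.94/√39) = 2.483
p-value = 0.0176

Since p-value < α = 0.05, we reject H₀.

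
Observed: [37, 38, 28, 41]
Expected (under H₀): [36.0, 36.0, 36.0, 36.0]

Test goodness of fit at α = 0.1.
Chi-square goodness of fit test:
H₀: observed counts match expected distribution
H₁: observed counts differ from expected distribution
df = k - 1 = 3
χ² = Σ(O - E)²/E
   = (37 - 36.0)²/36.0 + (38 - 36.0)²/36.0 + (28 - 36.0)²/36.0 + (41 - 36.0)²/36.0
   = 0.028 + 0.111 + 1.778 + 0.694
   = 2.61
p-value = 0.4555

Since p-value > α = 0.1, we fail to reject H₀.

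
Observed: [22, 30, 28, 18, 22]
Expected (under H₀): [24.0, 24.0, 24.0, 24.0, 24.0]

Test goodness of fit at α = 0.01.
Chi-square goodness of fit test:
H₀: observed counts match expected distribution
H₁: observed counts differ from expected distribution
df = k - 1 = 4
χ² = Σ(O - E)²/E
   = (22 - 24.0)²/24.0 + (30 - 24.0)²/24.0 + (28 - 24.0)²/24.0 + (18 - 24.0)²/24.0 + (22 - 24.0)²/24.0
   = 0.167 + 1.500 + 0.667 + 1.500 + 0.167
   = 4.00
p-value = 0.4060

Since p-value > α = 0.01, we fail to reject H₀.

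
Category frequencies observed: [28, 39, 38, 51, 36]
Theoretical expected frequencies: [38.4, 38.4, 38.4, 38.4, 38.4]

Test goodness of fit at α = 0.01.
Chi-square goodness of fit test:
H₀: observed counts match expected distribution
H₁: observed counts differ from expected distribution
df = k - 1 = 4
χ² = Σ(O - E)²/E
   = (28 - 38.4)²/38.4 + (39 - 38.4)²/38.4 + (38 - 38.4)²/38.4 + (51 - 38.4)²/38.4 + (36 - 38.4)²/38.4
   = 2.817 + 0.009 + 0.004 + 4.134 + 0.150
   = 7.11
p-value = 0.1300

Since p-value > α = 0.01, we fail to reject H₀.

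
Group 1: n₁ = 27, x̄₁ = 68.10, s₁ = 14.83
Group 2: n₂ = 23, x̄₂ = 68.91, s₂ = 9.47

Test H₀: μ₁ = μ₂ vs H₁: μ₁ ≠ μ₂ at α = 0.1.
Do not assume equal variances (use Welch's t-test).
Welch's two-sample t-test:
H₀: μ₁ = μ₂
H₁: μ₁ ≠ μ₂
s₁²/n₁ = 14.83²/27 = 8.1455,  s₂²/n₂ = 9.47²/23 = 3.8992
SE = √(s₁²/n₁ + s₂²/n₂) = √(8.1455 + 3.8992) = 3.4705
df (Welch-Satterthwaite) = (s₁²/n₁ + s₂²/n₂)² / [(s₁²/n₁)²/(n₁-1) + (s₂²/n₂)²/(n₂-1)] ≈ 44.74
t = (x̄₁ - x̄₂) / SE = (68.10 - 68.91) / 3.4705 = -0.81 / 3.4705 = -0.233
p-value = 0.8165

Since p-value > α = 0.1, we fail to reject H₀.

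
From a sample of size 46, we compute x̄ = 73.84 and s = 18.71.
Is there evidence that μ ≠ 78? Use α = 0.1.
One-sample t-test:
H₀: μ = 78
H₁: μ ≠ 78
df = n - 1 = 45
t = (x̄ - μ₀) / (s/√n) = (73.84 - 78) / (18.71/√46) = -1.508
p-value = 0.1385

Since p-value > α = 0.1, we fail to reject H₀.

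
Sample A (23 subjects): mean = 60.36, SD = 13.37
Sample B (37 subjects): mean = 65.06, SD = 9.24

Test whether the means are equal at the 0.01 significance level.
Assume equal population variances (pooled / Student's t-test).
Student's two-sample t-test (equal variances):
H₀: μ₁ = μ₂
H₁: μ₁ ≠ μ₂
df = n₁ + n₂ - 2 = 58
Pooled variance s_p² = [(n₁-1)s₁² + (n₂-1)s₂²] / (n₁ + n₂ - 2) = [(22)(13.37²) + (36)(9.24²)] / 58 = 120.7973
SE = √(s_p²(1/n₁ + 1/n₂)) = √(120.7973 × (1/23 + 1/37)) = 2.9184
t = (x̄₁ - x̄₂) / SE = (60.36 - 65.06) / 2.9184 = -4.70 / 2.9184 = -1.610
p-value = 0.1127

Since p-value > α = 0.01, we fail to reject H₀.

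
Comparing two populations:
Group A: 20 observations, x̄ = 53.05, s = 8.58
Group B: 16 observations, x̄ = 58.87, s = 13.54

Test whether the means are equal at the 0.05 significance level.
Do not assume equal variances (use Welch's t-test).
Welch's two-sample t-test:
H₀: μ₁ = μ₂
H₁: μ₁ ≠ μ₂
s₁²/n₁ = 8.58²/20 = 3.6808,  s₂²/n₂ = 13.54²/16 = 11.4582
SE = √(s₁²/n₁ + s₂²/n₂) = √(3.6808 + 11.4582) = 3.8909
df (Welch-Satterthwaite) = (s₁²/n₁ + s₂²/n₂)² / [(s₁²/n₁)²/(n₁-1) + (s₂²/n₂)²/(n₂-1)] ≈ 24.21
t = (x̄₁ - x̄₂) / SE = (53.05 - 58.87) / 3.8909 = -5.82 / 3.8909 = -1.496
p-value = 0.1476

Since p-value > α = 0.05, we fail to reject H₀.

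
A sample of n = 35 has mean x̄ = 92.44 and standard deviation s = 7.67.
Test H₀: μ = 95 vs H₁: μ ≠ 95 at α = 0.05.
One-sample t-test:
H₀: μ = 95
H₁: μ ≠ 95
df = n - 1 = 34
t = (x̄ - μ₀) / (s/√n) = (92.44 - 95) / (7.67/√35) = -1.975
p-value = 0.0565

Since p-value > α = 0.05, we fail to reject H₀.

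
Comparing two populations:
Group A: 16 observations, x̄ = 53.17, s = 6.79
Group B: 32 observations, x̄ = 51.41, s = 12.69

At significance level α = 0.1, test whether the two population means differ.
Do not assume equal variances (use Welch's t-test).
Welch's two-sample t-test:
H₀: μ₁ = μ₂
H₁: μ₁ ≠ μ₂
s₁²/n₁ = 6.79²/16 = 2.8815,  s₂²/n₂ = 12.69²/32 = 5.0324
SE = √(s₁²/n₁ + s₂²/n₂) = √(2.8815 + 5.0324) = 2.8132
df (Welch-Satterthwaite) = (s₁²/n₁ + s₂²/n₂)² / [(s₁²/n₁)²/(n₁-1) + (s₂²/n₂)²/(n₂-1)] ≈ 45.70
t = (x̄₁ - x̄₂) / SE = (53.17 - 51.41) / 2.8132 = 1.76 / 2.8132 = 0.626
p-value = 0.5347

Since p-value > α = 0.1, we fail to reject H₀.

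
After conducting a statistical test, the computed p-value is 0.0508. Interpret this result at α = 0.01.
Since p = 0.0508 > α = 0.01, fail to reject H₀.
There is insufficient evidence to reject the null hypothesis; the result is not statistically significant at the 0.01 level.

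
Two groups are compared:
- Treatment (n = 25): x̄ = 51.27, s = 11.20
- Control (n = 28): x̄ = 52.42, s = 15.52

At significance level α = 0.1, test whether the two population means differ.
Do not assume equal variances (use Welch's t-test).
Welch's two-sample t-test:
H₀: μ₁ = μ₂
H₁: μ₁ ≠ μ₂
s₁²/n₁ = 11.20²/25 = 5.0176,  s₂²/n₂ = 15.52²/28 = 8.6025
SE = √(s₁²/n₁ + s₂²/n₂) = √(5.0176 + 8.6025) = 3.6905
df (Welch-Satterthwaite) = (s₁²/n₁ + s₂²/n₂)² / [(s₁²/n₁)²/(n₁-1) + (s₂²/n₂)²/(n₂-1)] ≈ 48.95
t = (x̄₁ - x̄₂) / SE = (51.27 - 52.42) / 3.6905 = -1.15 / 3.6905 = -0.312
p-value = 0.7567

Since p-value > α = 0.1, we fail to reject H₀.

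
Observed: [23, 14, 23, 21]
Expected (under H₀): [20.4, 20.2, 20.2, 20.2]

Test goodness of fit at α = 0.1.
Chi-square goodness of fit test:
H₀: observed counts match expected distribution
H₁: observed counts differ from expected distribution
df = k - 1 = 3
χ² = Σ(O - E)²/E
   = (23 - 20.4)²/20.4 + (14 - 20.2)²/20.2 + (23 - 20.2)²/20.2 + (21 - 20.2)²/20.2
   = 0.331 + 1.903 + 0.388 + 0.032
   = 2.65
p-value = 0.4481

Since p-value > α = 0.1, we fail to reject H₀.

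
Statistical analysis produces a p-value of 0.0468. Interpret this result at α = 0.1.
Since p = 0.0468 < α = 0.1, reject H₀.
There is sufficient evidence to reject the null hypothesis; the result is statistically significant at the 0.1 level.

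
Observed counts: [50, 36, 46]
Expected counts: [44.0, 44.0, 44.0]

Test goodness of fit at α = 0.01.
Chi-square goodness of fit test:
H₀: observed counts match expected distribution
H₁: observed counts differ from expected distribution
df = k - 1 = 2
χ² = Σ(O - E)²/E
   = (50 - 44.0)²/44.0 + (36 - 44.0)²/44.0 + (46 - 44.0)²/44.0
   = 0.818 + 1.455 + 0.091
   = 2.36
p-value = 0.3067

Since p-value > α = 0.01, we fail to reject H₀.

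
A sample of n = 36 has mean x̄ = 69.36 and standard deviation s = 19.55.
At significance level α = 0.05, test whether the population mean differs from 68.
One-sample t-test:
H₀: μ = 68
H₁: μ ≠ 68
df = n - 1 = 35
t = (x̄ - μ₀) / (s/√n) = (69.36 - 68) / (19.55/√36) = 0.417
p-value = 0.6789

Since p-value > α = 0.05, we fail to reject H₀.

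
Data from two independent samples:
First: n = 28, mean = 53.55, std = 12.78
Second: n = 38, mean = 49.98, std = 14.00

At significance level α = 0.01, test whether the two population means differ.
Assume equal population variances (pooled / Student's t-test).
Student's two-sample t-test (equal variances):
H₀: μ₁ = μ₂
H₁: μ₁ ≠ μ₂
df = n₁ + n₂ - 2 = 64
Pooled variance s_p² = [(n₁-1)s₁² + (n₂-1)s₂²] / (n₁ + n₂ - 2) = [(27)(12.78²) + (37)(14.00²)] / 64 = 182.2167
SE = √(s_p²(1/n₁ + 1/n₂)) = √(182.2167 × (1/28 + 1/38)) = 3.3620
t = (x̄₁ - x̄₂) / SE = (53.55 - 49.98) / 3.3620 = 3.57 / 3.3620 = 1.062
p-value = 0.2923

Since p-value > α = 0.01, we fail to reject H₀.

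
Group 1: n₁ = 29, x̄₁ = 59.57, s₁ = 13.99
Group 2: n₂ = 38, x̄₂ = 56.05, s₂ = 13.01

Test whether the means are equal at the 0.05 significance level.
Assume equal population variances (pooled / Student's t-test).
Student's two-sample t-test (equal variances):
H₀: μ₁ = μ₂
H₁: μ₁ ≠ μ₂
df = n₁ + n₂ - 2 = 65
Pooled variance s_p² = [(n₁-1)s₁² + (n₂-1)s₂²] / (n₁ + n₂ - 2) = [(28)(13.99²) + (37)(13.01²)] / 65 = 180.6583
SE = √(s_p²(1/n₁ + 1/n₂)) = √(180.6583 × (1/29 + 1/38)) = 3.3142
t = (x̄₁ - x̄₂) / SE = (59.57 - 56.05) / 3.3142 = 3.52 / 3.3142 = 1.062
p-value = 0.2921

Since p-value > α = 0.05, we fail to reject H₀.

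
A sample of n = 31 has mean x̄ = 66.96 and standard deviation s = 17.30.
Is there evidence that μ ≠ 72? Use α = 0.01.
One-sample t-test:
H₀: μ = 72
H₁: μ ≠ 72
df = n - 1 = 30
t = (x̄ - μ₀) / (s/√n) = (66.96 - 72) / (17.30/√31) = -1.622
p-value = 0.1153

Since p-value > α = 0.01, we fail to reject H₀.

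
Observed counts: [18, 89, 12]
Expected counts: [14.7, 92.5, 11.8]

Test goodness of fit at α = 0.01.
Chi-square goodness of fit test:
H₀: observed counts match expected distribution
H₁: observed counts differ from expected distribution
df = k - 1 = 2
χ² = Σ(O - E)²/E
   = (18 - 14.7)²/14.7 + (89 - 92.5)²/92.5 + (12 - 11.8)²/11.8
   = 0.741 + 0.132 + 0.003
   = 0.88
p-value = 0.6451

Since p-value > α = 0.01, we fail to reject H₀.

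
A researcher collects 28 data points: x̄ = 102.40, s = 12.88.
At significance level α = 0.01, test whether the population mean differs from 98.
One-sample t-test:
H₀: μ = 98
H₁: μ ≠ 98
df = n - 1 = 27
t = (x̄ - μ₀) / (s/√n) = (102.40 - 98) / (12.88/√28) = 1.808
p-value = 0.0818

Since p-value > α = 0.01, we fail to reject H₀.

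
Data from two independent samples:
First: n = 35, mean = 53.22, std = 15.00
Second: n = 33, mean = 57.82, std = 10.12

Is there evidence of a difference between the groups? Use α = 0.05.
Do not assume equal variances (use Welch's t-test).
Welch's two-sample t-test:
H₀: μ₁ = μ₂
H₁: μ₁ ≠ μ₂
s₁²/n₁ = 15.00²/35 = 6.4286,  s₂²/n₂ = 10.12²/33 = 3.1035
SE = √(s₁²/n₁ + s₂²/n₂) = √(6.4286 + 3.1035) = 3.0874
df (Welch-Satterthwaite) = (s₁²/n₁ + s₂²/n₂)² / [(s₁²/n₁)²/(n₁-1) + (s₂²/n₂)²/(n₂-1)] ≈ 59.92
t = (x̄₁ - x̄₂) / SE = (53.22 - 57.82) / 3.0874 = -4.60 / 3.0874 = -1.490
p-value = 0.1415

Since p-value > α = 0.05, we fail to reject H₀.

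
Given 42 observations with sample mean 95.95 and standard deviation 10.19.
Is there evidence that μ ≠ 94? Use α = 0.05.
One-sample t-test:
H₀: μ = 94
H₁: μ ≠ 94
df = n - 1 = 41
t = (x̄ - μ₀) / (s/√n) = (95.95 - 94) / (10.19/√42) = 1.240
p-value = 0.2220

Since p-value > α = 0.05, we fail to reject H₀.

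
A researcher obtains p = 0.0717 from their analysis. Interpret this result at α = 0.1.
Since p = 0.0717 < α = 0.1, reject H₀.
There is sufficient evidence to reject the null hypothesis; the result is statistically significant at the 0.1 level.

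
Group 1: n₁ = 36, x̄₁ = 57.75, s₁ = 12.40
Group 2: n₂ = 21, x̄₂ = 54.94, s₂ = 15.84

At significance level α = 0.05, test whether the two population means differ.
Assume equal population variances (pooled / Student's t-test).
Student's two-sample t-test (equal variances):
H₀: μ₁ = μ₂
H₁: μ₁ ≠ μ₂
df = n₁ + n₂ - 2 = 55
Pooled variance s_p² = [(n₁-1)s₁² + (n₂-1)s₂²] / (n₁ + n₂ - 2) = [(35)(12.40²) + (20)(15.84²)] / 55 = 189.0857
SE = √(s_p²(1/n₁ + 1/n₂)) = √(189.0857 × (1/36 + 1/21)) = 3.7758
t = (x̄₁ - x̄₂) / SE = (57.75 - 54.94) / 3.7758 = 2.81 / 3.7758 = 0.744
p-value = 0.4599

Since p-value > α = 0.05, we fail to reject H₀.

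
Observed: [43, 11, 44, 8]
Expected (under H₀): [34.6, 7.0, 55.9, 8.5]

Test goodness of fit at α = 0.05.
Chi-square goodness of fit test:
H₀: observed counts match expected distribution
H₁: observed counts differ from expected distribution
df = k - 1 = 3
χ² = Σ(O - E)²/E
   = (43 - 34.6)²/34.6 + (11 - 7.0)²/7.0 + (44 - 55.9)²/55.9 + (8 - 8.5)²/8.5
   = 2.039 + 2.286 + 2.533 + 0.029
   = 6.89
p-value = 0.0756

Since p-value > α = 0.05, we fail to reject H₀.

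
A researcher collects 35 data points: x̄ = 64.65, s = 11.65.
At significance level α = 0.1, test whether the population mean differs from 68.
One-sample t-test:
H₀: μ = 68
H₁: μ ≠ 68
df = n - 1 = 34
t = (x̄ - μ₀) / (s/√n) = (64.65 - 68) / (11.65/√35) = -1.701
p-value = 0.0980

Since p-value < α = 0.1, we reject H₀.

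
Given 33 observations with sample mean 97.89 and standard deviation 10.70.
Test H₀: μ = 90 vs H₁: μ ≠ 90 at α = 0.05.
One-sample t-test:
H₀: μ = 90
H₁: μ ≠ 90
df = n - 1 = 32
t = (x̄ - μ₀) / (s/√n) = (97.89 - 90) / (10.70/√33) = 4.236
p-value = 0.0002

Since p-value < α = 0.05, we reject H₀.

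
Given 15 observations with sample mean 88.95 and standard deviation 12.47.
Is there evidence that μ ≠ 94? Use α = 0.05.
One-sample t-test:
H₀: μ = 94
H₁: μ ≠ 94
df = n - 1 = 14
t = (x̄ - μ₀) / (s/√n) = (88.95 - 94) / (12.47/√15) = -1.568
p-value = 0.1391

Since p-value > α = 0.05, we fail to reject H₀.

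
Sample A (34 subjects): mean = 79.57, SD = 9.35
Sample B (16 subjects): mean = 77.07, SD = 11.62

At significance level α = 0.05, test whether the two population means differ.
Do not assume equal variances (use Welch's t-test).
Welch's two-sample t-test:
H₀: μ₁ = μ₂
H₁: μ₁ ≠ μ₂
s₁²/n₁ = 9.35²/34 = 2.5713,  s₂²/n₂ = 11.62²/16 = 8.4390
SE = √(s₁²/n₁ + s₂²/n₂) = √(2.5713 + 8.4390) = 3.3182
df (Welch-Satterthwaite) = (s₁²/n₁ + s₂²/n₂)² / [(s₁²/n₁)²/(n₁-1) + (s₂²/n₂)²/(n₂-1)] ≈ 24.50
t = (x̄₁ - x̄₂) / SE = (79.57 - 77.07) / 3.3182 = 2.50 / 3.3182 = 0.753
p-value = 0.4584

Since p-value > α = 0.05, we fail to reject H₀.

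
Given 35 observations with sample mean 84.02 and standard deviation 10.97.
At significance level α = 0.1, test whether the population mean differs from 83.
One-sample t-test:
H₀: μ = 83
H₁: μ ≠ 83
df = n - 1 = 34
t = (x̄ - μ₀) / (s/√n) = (84.02 - 83) / (10.97/√35) = 0.550
p-value = 0.5859

Since p-value > α = 0.1, we fail to reject H₀.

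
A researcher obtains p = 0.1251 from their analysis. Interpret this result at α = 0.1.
Since p = 0.1251 > α = 0.1, fail to reject H₀.
There is insufficient evidence to reject the null hypothesis; the result is not statistically significant at the 0.1 level.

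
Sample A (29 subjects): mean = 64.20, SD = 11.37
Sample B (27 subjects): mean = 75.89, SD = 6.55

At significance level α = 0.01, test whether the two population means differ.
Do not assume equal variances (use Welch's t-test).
Welch's two-sample t-test:
H₀: μ₁ = μ₂
H₁: μ₁ ≠ μ₂
s₁²/n₁ = 11.37²/29 = 4.4578,  s₂²/n₂ = 6.55²/27 = 1.5890
SE = √(s₁²/n₁ + s₂²/n₂) = √(4.4578 + 1.5890) = 2.4590
df (Welch-Satterthwaite) = (s₁²/n₁ + s₂²/n₂)² / [(s₁²/n₁)²/(n₁-1) + (s₂²/n₂)²/(n₂-1)] ≈ 45.32
t = (x̄₁ - x̄₂) / SE = (64.20 - 75.89) / 2.4590 = -11.69 / 2.4590 = -4.754
p-value < 0.0001

Since p-value < α = 0.01, we reject H₀.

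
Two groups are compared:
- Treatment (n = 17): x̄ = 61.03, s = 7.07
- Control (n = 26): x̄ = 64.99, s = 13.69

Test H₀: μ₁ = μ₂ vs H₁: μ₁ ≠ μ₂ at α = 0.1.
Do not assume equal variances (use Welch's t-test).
Welch's two-sample t-test:
H₀: μ₁ = μ₂
H₁: μ₁ ≠ μ₂
s₁²/n₁ = 7.07²/17 = 2.9403,  s₂²/n₂ = 13.69²/26 = 7.2083
SE = √(s₁²/n₁ + s₂²/n₂) = √(2.9403 + 7.2083) = 3.1857
df (Welch-Satterthwaite) = (s₁²/n₁ + s₂²/n₂)² / [(s₁²/n₁)²/(n₁-1) + (s₂²/n₂)²/(n₂-1)] ≈ 39.33
t = (x̄₁ - x̄₂) / SE = (61.03 - 64.99) / 3.1857 = -3.96 / 3.1857 = -1.243
p-value = 0.2212

Since p-value > α = 0.1, we fail to reject H₀.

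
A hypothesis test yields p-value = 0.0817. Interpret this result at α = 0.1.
Since p = 0.0817 < α = 0.1, reject H₀.
There is sufficient evidence to reject the null hypothesis; the result is statistically significant at the 0.1 level.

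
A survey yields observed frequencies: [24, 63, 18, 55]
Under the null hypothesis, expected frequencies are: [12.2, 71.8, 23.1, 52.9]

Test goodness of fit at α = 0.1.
Chi-square goodness of fit test:
H₀: observed counts match expected distribution
H₁: observed counts differ from expected distribution
df = k - 1 = 3
χ² = Σ(O - E)²/E
   = (24 - 12.2)²/12.2 + (63 - 71.8)²/71.8 + (18 - 23.1)²/23.1 + (55 - 52.9)²/52.9
   = 11.413 + 1.079 + 1.126 + 0.083
   = 13.70
p-value = 0.0033

Since p-value < α = 0.1, we reject H₀.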